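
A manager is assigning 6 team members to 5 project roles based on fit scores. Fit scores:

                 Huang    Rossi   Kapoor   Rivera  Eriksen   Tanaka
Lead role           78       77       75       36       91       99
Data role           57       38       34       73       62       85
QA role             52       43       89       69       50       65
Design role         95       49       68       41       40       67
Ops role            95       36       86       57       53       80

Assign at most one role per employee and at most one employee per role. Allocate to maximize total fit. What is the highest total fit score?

Max total: 428 pts

Treat this as an assignment problem: match each employee to one role.
Optimal: Eriksen→Lead role (91 pts), Rivera→Data role (73 pts), Kapoor→QA role (89 pts), Huang→Design role (95 pts), Tanaka→Ops role (80 pts) — total 91+73+89+95+80 = 428 pts.
Max-entry greedy (repeatedly take the single best remaining cell) gives 409 pts, worse by 19.
Next-best assignment: Eriksen→Lead role, Tanaka→Data role, Rivera→QA role, Huang→Design role, Kapoor→Ops role = 426 pts.
No other one-to-one assignment exceeds 428 pts.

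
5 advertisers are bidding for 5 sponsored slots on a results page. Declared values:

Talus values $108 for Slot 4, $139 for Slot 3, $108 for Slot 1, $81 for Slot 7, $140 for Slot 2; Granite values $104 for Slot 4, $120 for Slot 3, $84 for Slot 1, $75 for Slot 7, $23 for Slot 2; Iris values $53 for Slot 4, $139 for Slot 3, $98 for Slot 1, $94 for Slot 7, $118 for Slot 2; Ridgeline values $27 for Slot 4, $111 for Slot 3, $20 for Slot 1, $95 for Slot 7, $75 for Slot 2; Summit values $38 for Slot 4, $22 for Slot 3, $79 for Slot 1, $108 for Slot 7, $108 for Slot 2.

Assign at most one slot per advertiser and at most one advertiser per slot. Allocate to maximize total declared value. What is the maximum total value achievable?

Max total: $561

Treat this as an assignment problem: match each advertiser to one slot.
Optimal: Talus→Slot 2 ($140), Granite→Slot 4 ($104), Iris→Slot 1 ($98), Ridgeline→Slot 3 ($111), Summit→Slot 7 ($108) — total 140+104+98+111+108 = $561.
Row-greedy (each advertiser in turn takes its best remaining slot) gives $491, worse by 70.
Swapping Ridgeline↔Summit (Ridgeline→Slot 7 $95, Summit→Slot 3 $22) loses 102.
Checked against all permutations: $561 is optimal.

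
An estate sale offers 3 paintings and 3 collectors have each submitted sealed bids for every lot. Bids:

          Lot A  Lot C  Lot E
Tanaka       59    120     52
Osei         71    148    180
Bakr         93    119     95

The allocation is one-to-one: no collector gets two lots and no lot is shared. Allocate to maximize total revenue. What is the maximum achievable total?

Treat this as an assignment problem: match each collector to one lot.
Optimal: Tanaka→Lot C ($120), Osei→Lot E ($180), Bakr→Lot A ($93) — total 120+180+93 = $393.
Column-greedy (each lot in turn goes to its best remaining collector) gives $293, worse by 100.

Maximum total: $393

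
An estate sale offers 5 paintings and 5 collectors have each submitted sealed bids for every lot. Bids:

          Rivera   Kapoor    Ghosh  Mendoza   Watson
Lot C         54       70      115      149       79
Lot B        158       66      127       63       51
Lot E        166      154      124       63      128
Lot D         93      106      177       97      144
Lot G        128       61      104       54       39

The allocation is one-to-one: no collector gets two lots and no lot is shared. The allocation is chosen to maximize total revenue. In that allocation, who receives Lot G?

Ghosh receives Lot G.

This is the linear assignment problem.
Optimal: Rivera→Lot B ($158), Kapoor→Lot E ($154), Ghosh→Lot G ($104), Mendoza→Lot C ($149), Watson→Lot D ($144) — total 158+154+104+149+144 = $709.
Max-entry greedy (repeatedly take the single best remaining cell) gives $597, worse by 112.
Every other assignment is strictly worse.
Ghosh's own top lot is Lot D ($177), but forcing Ghosh→Lot D and reassigning the rest optimally gives only $677 — worse by 32.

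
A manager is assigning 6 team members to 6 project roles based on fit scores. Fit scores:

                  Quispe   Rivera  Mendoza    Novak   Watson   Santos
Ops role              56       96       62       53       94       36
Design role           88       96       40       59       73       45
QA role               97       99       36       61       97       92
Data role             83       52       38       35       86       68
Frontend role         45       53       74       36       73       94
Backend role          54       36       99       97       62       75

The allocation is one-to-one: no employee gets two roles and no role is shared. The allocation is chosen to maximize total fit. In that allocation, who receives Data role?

Quispe receives Data role.

Treat this as an assignment problem: match each employee to one role.
Optimal: Quispe→Data role (83 pts), Rivera→Design role (96 pts), Mendoza→Frontend role (74 pts), Novak→Backend role (97 pts), Watson→Ops role (94 pts), Santos→QA role (92 pts) — total 83+96+74+97+94+92 = 536 pts.
Max-entry greedy (repeatedly take the single best remaining cell) gives 509 pts, worse by 27.
Quispe's own top role is QA role (97 pts), but forcing Quispe→QA role and reassigning the rest optimally gives only 532 pts — worse by 4.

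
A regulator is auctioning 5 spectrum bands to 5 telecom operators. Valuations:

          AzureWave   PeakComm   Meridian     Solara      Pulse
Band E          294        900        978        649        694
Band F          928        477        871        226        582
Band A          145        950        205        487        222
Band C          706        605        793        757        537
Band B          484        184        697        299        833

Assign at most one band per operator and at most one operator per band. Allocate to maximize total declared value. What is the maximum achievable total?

Max total: $4446M

Treat this as an assignment problem: match each operator to one band.
Optimal: AzureWave→Band F ($928M), PeakComm→Band A ($950M), Meridian→Band E ($978M), Solara→Band C ($757M), Pulse→Band B ($833M) — total 928+950+978+757+833 = $4446M.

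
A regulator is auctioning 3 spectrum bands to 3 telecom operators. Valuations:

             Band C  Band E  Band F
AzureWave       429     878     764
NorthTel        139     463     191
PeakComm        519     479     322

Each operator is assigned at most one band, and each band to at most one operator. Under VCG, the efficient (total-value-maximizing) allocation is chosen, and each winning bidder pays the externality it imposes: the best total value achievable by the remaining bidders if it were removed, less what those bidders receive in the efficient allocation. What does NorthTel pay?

Efficient allocation: AzureWave→Band F ($764M), NorthTel→Band E ($463M), PeakComm→Band C ($519M); total welfare W = $1746M.
NorthTel receives Band E at value $463M, so the others get W − 463 = $1283M.
Without NorthTel: best allocation of the remaining 2 bidders over all 3 bands is AzureWave→Band E ($878M), PeakComm→Band C ($519M), total $1397M.
VCG payment = (others' best without NorthTel) − (others' welfare with NorthTel) = 1397 − 1283 = $114M.

NorthTel pays $114M.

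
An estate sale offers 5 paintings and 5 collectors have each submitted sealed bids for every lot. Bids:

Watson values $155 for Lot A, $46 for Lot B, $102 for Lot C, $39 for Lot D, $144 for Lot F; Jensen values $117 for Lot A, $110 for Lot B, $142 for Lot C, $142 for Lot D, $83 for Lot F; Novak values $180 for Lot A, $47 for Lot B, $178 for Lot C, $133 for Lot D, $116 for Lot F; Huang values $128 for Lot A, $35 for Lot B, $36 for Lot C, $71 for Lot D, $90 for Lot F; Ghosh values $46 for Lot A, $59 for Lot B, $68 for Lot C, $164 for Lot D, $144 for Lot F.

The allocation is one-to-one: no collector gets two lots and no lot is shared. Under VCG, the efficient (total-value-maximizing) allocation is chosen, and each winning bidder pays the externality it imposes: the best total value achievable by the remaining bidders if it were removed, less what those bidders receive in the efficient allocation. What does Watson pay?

Watson pays $12.

Efficient allocation: Watson→Lot F ($144), Jensen→Lot B ($110), Novak→Lot C ($178), Huang→Lot A ($128), Ghosh→Lot D ($164); total welfare W = $724.
Watson receives Lot F at value $144, so the others get W − 144 = $580.
Without Watson: best allocation of the remaining 4 bidders over all 5 lots is Jensen→Lot D ($142), Novak→Lot C ($178), Huang→Lot A ($128), Ghosh→Lot F ($144), total $592.
VCG payment = (others' best without Watson) − (others' welfare with Watson) = 592 − 580 = $12.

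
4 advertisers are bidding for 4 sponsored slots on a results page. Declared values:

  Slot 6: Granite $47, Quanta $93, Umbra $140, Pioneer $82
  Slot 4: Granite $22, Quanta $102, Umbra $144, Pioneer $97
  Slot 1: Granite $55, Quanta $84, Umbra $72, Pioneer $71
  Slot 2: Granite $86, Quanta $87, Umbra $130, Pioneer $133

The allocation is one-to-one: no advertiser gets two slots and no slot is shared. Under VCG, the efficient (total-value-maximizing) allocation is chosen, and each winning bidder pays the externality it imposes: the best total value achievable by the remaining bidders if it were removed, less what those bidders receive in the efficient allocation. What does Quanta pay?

Efficient allocation: Granite→Slot 1 ($55), Quanta→Slot 4 ($102), Umbra→Slot 6 ($140), Pioneer→Slot 2 ($133); total welfare W = $430.
Quanta receives Slot 4 at value $102, so the others get W − 102 = $328.
Without Quanta: best allocation of the remaining 3 bidders over all 4 slots is Granite→Slot 1 ($55), Umbra→Slot 4 ($144), Pioneer→Slot 2 ($133), total $332.
VCG payment = (others' best without Quanta) − (others' welfare with Quanta) = 332 − 328 = $4.

Quanta pays $4.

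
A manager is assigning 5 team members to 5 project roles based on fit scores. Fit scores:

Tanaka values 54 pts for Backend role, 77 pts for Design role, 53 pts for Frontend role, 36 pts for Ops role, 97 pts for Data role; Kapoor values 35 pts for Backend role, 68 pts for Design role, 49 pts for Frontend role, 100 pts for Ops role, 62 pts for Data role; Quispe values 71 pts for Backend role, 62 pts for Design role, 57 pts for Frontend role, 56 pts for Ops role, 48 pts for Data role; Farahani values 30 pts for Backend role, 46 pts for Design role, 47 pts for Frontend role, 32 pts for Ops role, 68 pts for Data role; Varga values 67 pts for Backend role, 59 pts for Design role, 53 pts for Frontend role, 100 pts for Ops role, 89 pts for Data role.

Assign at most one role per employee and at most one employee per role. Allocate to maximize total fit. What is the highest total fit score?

Max total: 384 pts

Optimal: Tanaka→Design role (77 pts), Kapoor→Ops role (100 pts), Quispe→Backend role (71 pts), Farahani→Frontend role (47 pts), Varga→Data role (89 pts) — total 77+100+71+47+89 = 384 pts.
Row-greedy (each employee in turn takes its best remaining role) gives 374 pts, worse by 10.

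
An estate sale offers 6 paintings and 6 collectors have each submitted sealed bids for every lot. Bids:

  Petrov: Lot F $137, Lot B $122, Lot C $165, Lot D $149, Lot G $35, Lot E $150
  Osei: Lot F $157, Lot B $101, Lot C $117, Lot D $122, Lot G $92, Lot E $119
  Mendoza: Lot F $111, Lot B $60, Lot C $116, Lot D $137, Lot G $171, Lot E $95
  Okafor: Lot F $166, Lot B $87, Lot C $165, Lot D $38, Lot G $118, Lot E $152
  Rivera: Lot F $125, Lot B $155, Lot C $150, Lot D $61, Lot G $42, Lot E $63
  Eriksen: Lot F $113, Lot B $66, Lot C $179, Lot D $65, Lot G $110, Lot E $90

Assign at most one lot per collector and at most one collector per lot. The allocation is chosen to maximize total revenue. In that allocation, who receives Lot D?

Optimal: Petrov→Lot D ($149), Osei→Lot F ($157), Mendoza→Lot G ($171), Okafor→Lot E ($152), Rivera→Lot B ($155), Eriksen→Lot C ($179) — total 149+157+171+152+155+179 = $963.
Max-entry greedy (repeatedly take the single best remaining cell) gives $943, worse by 20.
Next-best assignment: Petrov→Lot E, Osei→Lot D, Mendoza→Lot G, Okafor→Lot F, Rivera→Lot B, Eriksen→Lot C = $943.
Every other assignment is strictly worse.
Petrov's own top lot is Lot C ($165), but forcing Petrov→Lot C and reassigning the rest optimally gives only $878 — worse by 85.

Petrov receives Lot D.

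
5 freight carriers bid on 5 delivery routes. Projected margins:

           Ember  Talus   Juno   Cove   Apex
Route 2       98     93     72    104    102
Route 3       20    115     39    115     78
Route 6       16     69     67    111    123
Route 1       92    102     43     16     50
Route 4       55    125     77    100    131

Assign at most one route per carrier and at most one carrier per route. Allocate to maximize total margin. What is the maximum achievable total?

Max total: $527k

Optimal: Ember→Route 1 ($92k), Talus→Route 4 ($125k), Juno→Route 2 ($72k), Cove→Route 3 ($115k), Apex→Route 6 ($123k) — total 92+125+72+115+123 = $527k.
Max-entry greedy (repeatedly take the single best remaining cell) gives $498k, worse by 29.
Next-best assignment: Ember→Route 1, Talus→Route 3, Juno→Route 2, Cove→Route 6, Apex→Route 4 = $521k.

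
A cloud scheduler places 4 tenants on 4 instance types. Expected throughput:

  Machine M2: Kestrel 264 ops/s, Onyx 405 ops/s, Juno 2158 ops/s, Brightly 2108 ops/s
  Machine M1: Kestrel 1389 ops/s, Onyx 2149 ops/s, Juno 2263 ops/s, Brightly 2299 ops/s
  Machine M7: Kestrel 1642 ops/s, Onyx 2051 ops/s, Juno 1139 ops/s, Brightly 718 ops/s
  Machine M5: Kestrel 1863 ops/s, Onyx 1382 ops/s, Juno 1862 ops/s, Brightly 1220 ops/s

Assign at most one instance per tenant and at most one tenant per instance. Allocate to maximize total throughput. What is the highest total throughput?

Maximum total: 8371 ops/s

This is the linear assignment problem.
Optimal: Kestrel→Machine M5 (1863 ops/s), Onyx→Machine M7 (2051 ops/s), Juno→Machine M2 (2158 ops/s), Brightly→Machine M1 (2299 ops/s) — total 1863+2051+2158+2299 = 8371 ops/s.
Next-best assignment: Kestrel→Machine M5, Onyx→Machine M7, Juno→Machine M1, Brightly→Machine M2 = 8285 ops/s.
Every other assignment is strictly worse.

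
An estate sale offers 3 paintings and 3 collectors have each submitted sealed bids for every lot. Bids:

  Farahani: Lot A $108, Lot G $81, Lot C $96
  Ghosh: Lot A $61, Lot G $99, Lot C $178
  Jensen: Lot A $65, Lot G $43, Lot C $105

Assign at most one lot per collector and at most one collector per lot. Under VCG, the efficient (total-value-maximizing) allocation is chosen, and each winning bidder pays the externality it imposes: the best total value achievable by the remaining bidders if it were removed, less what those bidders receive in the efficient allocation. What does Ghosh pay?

Efficient allocation: Farahani→Lot A ($108), Ghosh→Lot C ($178), Jensen→Lot G ($43); total welfare W = $329.
Ghosh receives Lot C at value $178, so the others get W − 178 = $151.
Without Ghosh: best allocation of the remaining 2 bidders over all 3 lots is Farahani→Lot A ($108), Jensen→Lot C ($105), total $213.
VCG payment = (others' best without Ghosh) − (others' welfare with Ghosh) = 213 − 151 = $62.

Ghosh pays $62.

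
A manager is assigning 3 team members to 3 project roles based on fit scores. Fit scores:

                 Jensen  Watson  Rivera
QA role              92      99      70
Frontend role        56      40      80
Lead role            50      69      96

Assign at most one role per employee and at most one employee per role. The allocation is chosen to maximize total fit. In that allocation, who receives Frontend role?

Jensen receives Frontend role.

Optimal: Jensen→Frontend role (56 pts), Watson→QA role (99 pts), Rivera→Lead role (96 pts) — total 56+99+96 = 251 pts.
Column-greedy (each role in turn goes to its best remaining employee) gives 229 pts, worse by 22.
Swapping Watson↔Jensen (Watson→Frontend role 40 pts, Jensen→QA role 92 pts) loses 23.
Every other assignment is strictly worse.
Jensen's own top role is QA role (92 pts), but forcing Jensen→QA role and reassigning the rest optimally gives only 241 pts — worse by 10.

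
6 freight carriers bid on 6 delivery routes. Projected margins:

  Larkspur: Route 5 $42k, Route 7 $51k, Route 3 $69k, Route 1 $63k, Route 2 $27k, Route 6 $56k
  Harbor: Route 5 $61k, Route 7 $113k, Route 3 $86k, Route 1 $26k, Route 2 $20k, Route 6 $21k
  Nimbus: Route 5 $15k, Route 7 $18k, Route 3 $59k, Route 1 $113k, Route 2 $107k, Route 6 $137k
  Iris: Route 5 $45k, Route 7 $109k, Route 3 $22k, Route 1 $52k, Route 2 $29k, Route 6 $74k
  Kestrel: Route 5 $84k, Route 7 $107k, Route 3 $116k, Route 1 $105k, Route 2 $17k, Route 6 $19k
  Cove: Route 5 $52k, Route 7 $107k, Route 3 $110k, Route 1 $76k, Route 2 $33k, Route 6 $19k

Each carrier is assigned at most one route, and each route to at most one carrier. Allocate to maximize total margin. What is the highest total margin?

This is a one-to-one assignment (maximum-weight bipartite matching).
Optimal: Larkspur→Route 5 ($42k), Harbor→Route 7 ($113k), Nimbus→Route 2 ($107k), Iris→Route 6 ($74k), Kestrel→Route 1 ($105k), Cove→Route 3 ($110k) — total 42+113+107+74+105+110 = $551k.
Max-entry greedy (repeatedly take the single best remaining cell) gives $514k, worse by 37.
Swapping Cove↔Harbor (Cove→Route 7 $107k, Harbor→Route 3 $86k) loses 30.
Checked against all permutations: $551k is optimal.

Maximum total: $551k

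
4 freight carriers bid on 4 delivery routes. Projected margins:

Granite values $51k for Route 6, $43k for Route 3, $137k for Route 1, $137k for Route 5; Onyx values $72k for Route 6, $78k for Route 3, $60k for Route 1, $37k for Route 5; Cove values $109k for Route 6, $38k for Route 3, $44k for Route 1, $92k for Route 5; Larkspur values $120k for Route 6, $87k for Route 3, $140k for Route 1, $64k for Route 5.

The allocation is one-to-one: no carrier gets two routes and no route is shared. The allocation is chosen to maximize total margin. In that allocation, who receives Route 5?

Granite receives Route 5.

Optimal: Granite→Route 5 ($137k), Onyx→Route 3 ($78k), Cove→Route 6 ($109k), Larkspur→Route 1 ($140k) — total 137+78+109+140 = $464k.
Column-greedy (each route in turn goes to its best remaining carrier) gives $427k, worse by 37.
Swapping Onyx↔Granite (Onyx→Route 5 $37k, Granite→Route 3 $43k) loses 135.
Granite's own top route is Route 1 ($137k), but forcing Granite→Route 1 and reassigning the rest optimally gives only $427k — worse by 37.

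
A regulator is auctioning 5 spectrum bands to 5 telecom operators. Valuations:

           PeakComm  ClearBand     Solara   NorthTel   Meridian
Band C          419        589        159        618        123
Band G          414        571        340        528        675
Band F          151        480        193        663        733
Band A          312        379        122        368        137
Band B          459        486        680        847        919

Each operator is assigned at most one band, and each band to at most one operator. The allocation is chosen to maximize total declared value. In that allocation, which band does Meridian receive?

Optimal: PeakComm→Band A ($312M), ClearBand→Band C ($589M), Solara→Band B ($680M), NorthTel→Band F ($663M), Meridian→Band G ($675M) — total 312+589+680+663+675 = $2919M.
Column-greedy (each band in turn goes to its best remaining operator) gives $2765M, worse by 154.
Checked against all permutations: $2919M is optimal.
Meridian's own top band is Band B ($919M), but forcing Meridian→Band B and reassigning the rest optimally gives only $2823M — worse by 96.

Meridian receives Band G.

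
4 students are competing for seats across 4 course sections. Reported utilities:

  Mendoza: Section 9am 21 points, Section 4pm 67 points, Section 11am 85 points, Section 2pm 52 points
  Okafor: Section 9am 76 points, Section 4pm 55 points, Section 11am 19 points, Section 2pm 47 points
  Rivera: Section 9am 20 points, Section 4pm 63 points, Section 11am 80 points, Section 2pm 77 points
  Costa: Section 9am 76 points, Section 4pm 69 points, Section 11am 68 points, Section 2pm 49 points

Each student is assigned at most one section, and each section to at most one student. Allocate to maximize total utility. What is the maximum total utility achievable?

This is a one-to-one assignment (maximum-weight bipartite matching).
Optimal: Mendoza→Section 11am (85 points), Okafor→Section 9am (76 points), Rivera→Section 2pm (77 points), Costa→Section 4pm (69 points) — total 85+76+77+69 = 307 points.

Maximum total: 307 points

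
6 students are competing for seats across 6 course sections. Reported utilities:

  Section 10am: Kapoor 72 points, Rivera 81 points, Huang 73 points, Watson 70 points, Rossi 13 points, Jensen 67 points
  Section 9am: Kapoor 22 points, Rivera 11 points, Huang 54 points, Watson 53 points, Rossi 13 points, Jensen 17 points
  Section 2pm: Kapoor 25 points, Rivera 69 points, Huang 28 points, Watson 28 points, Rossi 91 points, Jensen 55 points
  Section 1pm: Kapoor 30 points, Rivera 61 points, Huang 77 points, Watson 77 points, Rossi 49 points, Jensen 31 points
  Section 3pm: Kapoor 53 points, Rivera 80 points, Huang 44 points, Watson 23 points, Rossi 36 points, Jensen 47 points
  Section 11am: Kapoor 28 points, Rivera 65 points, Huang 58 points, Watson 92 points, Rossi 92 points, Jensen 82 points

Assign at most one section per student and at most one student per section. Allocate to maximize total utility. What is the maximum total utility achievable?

Optimal: Kapoor→Section 10am (72 points), Rivera→Section 3pm (80 points), Huang→Section 9am (54 points), Watson→Section 1pm (77 points), Rossi→Section 2pm (91 points), Jensen→Section 11am (82 points) — total 72+80+54+77+91+82 = 456 points.
Column-greedy (each section in turn goes to its best remaining student) gives 438 points, worse by 18.
Next-best assignment: Kapoor→Section 10am, Rivera→Section 3pm, Huang→Section 1pm, Watson→Section 9am, Rossi→Section 2pm, Jensen→Section 11am = 455 points.

Max total: 456 points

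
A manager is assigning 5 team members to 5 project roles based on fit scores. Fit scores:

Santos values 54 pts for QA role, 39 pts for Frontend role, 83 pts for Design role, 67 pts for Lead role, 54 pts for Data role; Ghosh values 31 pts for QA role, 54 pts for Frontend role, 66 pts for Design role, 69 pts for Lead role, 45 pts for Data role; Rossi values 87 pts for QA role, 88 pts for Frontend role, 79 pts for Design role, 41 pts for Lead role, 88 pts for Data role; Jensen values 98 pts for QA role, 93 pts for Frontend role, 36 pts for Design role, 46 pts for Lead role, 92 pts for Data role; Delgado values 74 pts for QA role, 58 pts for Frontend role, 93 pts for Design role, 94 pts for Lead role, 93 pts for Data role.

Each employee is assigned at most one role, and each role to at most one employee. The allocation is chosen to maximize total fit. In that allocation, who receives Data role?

Delgado receives Data role.

Optimal: Santos→Design role (83 pts), Ghosh→Lead role (69 pts), Rossi→Frontend role (88 pts), Jensen→QA role (98 pts), Delgado→Data role (93 pts) — total 83+69+88+98+93 = 431 pts.
Max-entry greedy (repeatedly take the single best remaining cell) gives 408 pts, worse by 23.
Checked against all permutations: 431 pts is optimal.
Delgado's own top role is Lead role (94 pts), but forcing Delgado→Lead role and reassigning the rest optimally gives only 417 pts — worse by 14.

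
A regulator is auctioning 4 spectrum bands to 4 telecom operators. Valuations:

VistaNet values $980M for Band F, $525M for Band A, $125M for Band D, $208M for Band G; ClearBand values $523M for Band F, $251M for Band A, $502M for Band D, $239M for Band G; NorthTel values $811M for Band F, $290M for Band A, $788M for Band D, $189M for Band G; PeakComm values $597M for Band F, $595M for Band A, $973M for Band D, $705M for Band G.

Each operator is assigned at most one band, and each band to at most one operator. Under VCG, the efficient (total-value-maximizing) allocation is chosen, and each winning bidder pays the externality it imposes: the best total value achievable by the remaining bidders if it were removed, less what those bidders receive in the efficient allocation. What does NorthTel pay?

NorthTel pays $268M.

Efficient allocation: VistaNet→Band F ($980M), ClearBand→Band A ($251M), NorthTel→Band D ($788M), PeakComm→Band G ($705M); total welfare W = $2724M.
NorthTel receives Band D at value $788M, so the others get W − 788 = $1936M.
Without NorthTel: best allocation of the remaining 3 bidders over all 4 bands is VistaNet→Band F ($980M), ClearBand→Band A ($251M), PeakComm→Band D ($973M), total $2204M.
VCG payment = (others' best without NorthTel) − (others' welfare with NorthTel) = 2204 − 1936 = $268M.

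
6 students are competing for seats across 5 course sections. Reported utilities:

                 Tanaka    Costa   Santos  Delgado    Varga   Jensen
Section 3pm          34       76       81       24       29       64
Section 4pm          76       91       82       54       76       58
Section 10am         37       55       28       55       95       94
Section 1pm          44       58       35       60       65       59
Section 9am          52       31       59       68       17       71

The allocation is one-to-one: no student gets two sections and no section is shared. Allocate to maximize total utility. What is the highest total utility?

This is the linear assignment problem.
Optimal: Santos→Section 3pm (81 points), Costa→Section 4pm (91 points), Jensen→Section 10am (94 points), Varga→Section 1pm (65 points), Delgado→Section 9am (68 points) — total 81+91+94+65+68 = 399 points.
Row-greedy (each student in turn takes its best remaining section) gives 366 points, worse by 33.
Swapping Costa↔Santos (Costa→Section 3pm 76 points, Santos→Section 4pm 82 points) loses 14.
No other one-to-one assignment exceeds 399 points.

Max total: 399 points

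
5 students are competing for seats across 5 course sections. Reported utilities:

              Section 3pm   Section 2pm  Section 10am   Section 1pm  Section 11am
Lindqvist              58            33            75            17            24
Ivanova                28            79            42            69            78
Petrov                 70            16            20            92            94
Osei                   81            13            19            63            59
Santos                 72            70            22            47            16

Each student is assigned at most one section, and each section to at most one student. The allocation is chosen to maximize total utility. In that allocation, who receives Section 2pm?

Optimal: Lindqvist→Section 10am (75 points), Ivanova→Section 11am (78 points), Petrov→Section 1pm (92 points), Osei→Section 3pm (81 points), Santos→Section 2pm (70 points) — total 75+78+92+81+70 = 396 points.
Max-entry greedy (repeatedly take the single best remaining cell) gives 376 points, worse by 20.
Next-best assignment: Lindqvist→Section 10am, Ivanova→Section 1pm, Petrov→Section 11am, Osei→Section 3pm, Santos→Section 2pm = 389 points.
Every other assignment is strictly worse.
Santos's own top section is Section 3pm (72 points), but forcing Santos→Section 3pm and reassigning the rest optimally gives only 383 points — worse by 13.

Santos receives Section 2pm.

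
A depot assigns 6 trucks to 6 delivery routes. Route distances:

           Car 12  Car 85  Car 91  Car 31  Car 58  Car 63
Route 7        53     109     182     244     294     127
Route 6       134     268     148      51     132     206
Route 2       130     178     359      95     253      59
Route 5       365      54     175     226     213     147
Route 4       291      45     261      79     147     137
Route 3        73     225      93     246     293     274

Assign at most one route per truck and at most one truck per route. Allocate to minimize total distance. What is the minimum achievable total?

This is the linear assignment problem.
Optimal: Car 12→Route 7 (53 km), Car 85→Route 5 (54 km), Car 91→Route 3 (93 km), Car 31→Route 6 (51 km), Car 58→Route 4 (147 km), Car 63→Route 2 (59 km) — total 53+54+93+51+147+59 = 457 km.
Row-greedy (each truck in turn takes its cheapest remaining route) gives 514 km, worse by 57.
Next-best assignment: Car 12→Route 7, Car 85→Route 5, Car 91→Route 3, Car 31→Route 4, Car 58→Route 6, Car 63→Route 2 = 470 km.

Minimum total: 457 km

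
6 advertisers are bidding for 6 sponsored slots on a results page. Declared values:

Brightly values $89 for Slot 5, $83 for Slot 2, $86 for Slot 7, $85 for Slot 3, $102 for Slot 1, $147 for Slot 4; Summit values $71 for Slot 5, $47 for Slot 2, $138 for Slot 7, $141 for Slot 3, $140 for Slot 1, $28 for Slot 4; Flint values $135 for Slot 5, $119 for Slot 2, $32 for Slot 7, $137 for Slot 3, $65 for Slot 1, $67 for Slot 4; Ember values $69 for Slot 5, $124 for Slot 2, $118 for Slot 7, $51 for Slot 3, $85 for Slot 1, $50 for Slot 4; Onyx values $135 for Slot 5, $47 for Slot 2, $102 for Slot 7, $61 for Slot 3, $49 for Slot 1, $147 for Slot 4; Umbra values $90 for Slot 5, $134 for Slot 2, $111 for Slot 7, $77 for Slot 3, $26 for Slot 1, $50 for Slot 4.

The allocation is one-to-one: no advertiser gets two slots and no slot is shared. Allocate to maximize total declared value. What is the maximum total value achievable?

Optimal: Brightly→Slot 4 ($147), Summit→Slot 1 ($140), Flint→Slot 3 ($137), Ember→Slot 7 ($118), Onyx→Slot 5 ($135), Umbra→Slot 2 ($134) — total 147+140+137+118+135+134 = $811.
Column-greedy (each slot in turn goes to its best remaining advertiser) gives $724, worse by 87.
Next-best assignment: Brightly→Slot 4, Summit→Slot 1, Flint→Slot 3, Ember→Slot 2, Onyx→Slot 5, Umbra→Slot 7 = $794.
Swapping Umbra↔Flint (Umbra→Slot 3 $77, Flint→Slot 2 $119) loses 75.
Every other assignment is strictly worse.

Maximum total: $811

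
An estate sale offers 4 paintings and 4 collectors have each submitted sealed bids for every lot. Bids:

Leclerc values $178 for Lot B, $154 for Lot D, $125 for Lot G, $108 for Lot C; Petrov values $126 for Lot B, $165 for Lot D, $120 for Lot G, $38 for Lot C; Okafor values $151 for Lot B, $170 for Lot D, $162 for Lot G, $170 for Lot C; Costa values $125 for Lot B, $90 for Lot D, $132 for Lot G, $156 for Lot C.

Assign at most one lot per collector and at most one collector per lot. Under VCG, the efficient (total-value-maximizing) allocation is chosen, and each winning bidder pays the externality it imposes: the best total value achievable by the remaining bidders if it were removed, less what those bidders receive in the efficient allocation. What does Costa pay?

Costa pays $8.

Efficient allocation: Leclerc→Lot B ($178), Petrov→Lot D ($165), Okafor→Lot G ($162), Costa→Lot C ($156); total welfare W = $661.
Costa receives Lot C at value $156, so the others get W − 156 = $505.
Without Costa: best allocation of the remaining 3 bidders over all 4 lots is Leclerc→Lot B ($178), Petrov→Lot D ($165), Okafor→Lot C ($170), total $513.
VCG payment = (others' best without Costa) − (others' welfare with Costa) = 513 − 505 = $8.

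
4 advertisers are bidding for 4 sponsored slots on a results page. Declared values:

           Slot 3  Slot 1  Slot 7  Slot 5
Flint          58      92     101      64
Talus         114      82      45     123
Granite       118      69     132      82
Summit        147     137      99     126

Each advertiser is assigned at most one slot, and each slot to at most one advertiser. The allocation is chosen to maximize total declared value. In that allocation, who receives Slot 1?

Flint receives Slot 1.

Optimal: Flint→Slot 1 ($92), Talus→Slot 5 ($123), Granite→Slot 7 ($132), Summit→Slot 3 ($147) — total 92+123+132+147 = $494.
Row-greedy (each advertiser in turn takes its best remaining slot) gives $479, worse by 15.
Swapping Granite↔Talus (Granite→Slot 5 $82, Talus→Slot 7 $45) loses 128.
Flint's own top slot is Slot 7 ($101), but forcing Flint→Slot 7 and reassigning the rest optimally gives only $479 — worse by 15.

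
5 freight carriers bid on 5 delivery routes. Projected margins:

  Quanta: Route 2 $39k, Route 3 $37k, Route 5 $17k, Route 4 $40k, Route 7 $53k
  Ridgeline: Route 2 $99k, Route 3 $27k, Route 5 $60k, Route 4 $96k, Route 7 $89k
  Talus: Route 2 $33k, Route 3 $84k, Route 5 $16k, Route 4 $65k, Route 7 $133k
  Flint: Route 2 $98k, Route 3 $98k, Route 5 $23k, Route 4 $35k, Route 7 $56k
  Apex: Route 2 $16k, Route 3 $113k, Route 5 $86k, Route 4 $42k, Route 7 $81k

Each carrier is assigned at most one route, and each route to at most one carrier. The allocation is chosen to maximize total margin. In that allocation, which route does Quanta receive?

Quanta receives Route 5.

Optimal: Quanta→Route 5 ($17k), Ridgeline→Route 4 ($96k), Talus→Route 7 ($133k), Flint→Route 2 ($98k), Apex→Route 3 ($113k) — total 17+96+133+98+113 = $457k.
Max-entry greedy (repeatedly take the single best remaining cell) gives $408k, worse by 49.
Next-best assignment: Quanta→Route 4, Ridgeline→Route 2, Talus→Route 7, Flint→Route 3, Apex→Route 5 = $456k.
Quanta's own top route is Route 7 ($53k), but forcing Quanta→Route 7 and reassigning the rest optimally gives only $417k — worse by 40.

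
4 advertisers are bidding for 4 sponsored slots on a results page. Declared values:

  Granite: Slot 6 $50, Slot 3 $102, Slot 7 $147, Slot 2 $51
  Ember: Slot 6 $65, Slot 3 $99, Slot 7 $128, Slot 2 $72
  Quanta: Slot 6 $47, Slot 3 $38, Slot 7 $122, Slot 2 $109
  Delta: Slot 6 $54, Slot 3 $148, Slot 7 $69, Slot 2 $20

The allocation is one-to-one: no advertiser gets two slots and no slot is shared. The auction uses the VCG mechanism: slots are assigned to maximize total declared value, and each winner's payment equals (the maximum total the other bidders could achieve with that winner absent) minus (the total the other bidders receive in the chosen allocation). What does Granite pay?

Granite pays $63.

Efficient allocation: Granite→Slot 7 ($147), Ember→Slot 6 ($65), Quanta→Slot 2 ($109), Delta→Slot 3 ($148); total welfare W = $469.
Granite receives Slot 7 at value $147, so the others get W − 147 = $322.
Without Granite: best allocation of the remaining 3 bidders over all 4 slots is Ember→Slot 7 ($128), Quanta→Slot 2 ($109), Delta→Slot 3 ($148), total $385.
VCG payment = (others' best without Granite) − (others' welfare with Granite) = 385 − 322 = $63.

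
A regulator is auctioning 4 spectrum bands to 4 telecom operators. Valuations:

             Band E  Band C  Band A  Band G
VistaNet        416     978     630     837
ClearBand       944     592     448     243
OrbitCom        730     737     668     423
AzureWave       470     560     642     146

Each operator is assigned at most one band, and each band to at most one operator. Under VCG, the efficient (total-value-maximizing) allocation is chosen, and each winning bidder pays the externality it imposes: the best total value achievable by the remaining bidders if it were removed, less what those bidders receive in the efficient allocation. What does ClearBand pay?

ClearBand pays $134M.

Efficient allocation: VistaNet→Band G ($837M), ClearBand→Band E ($944M), OrbitCom→Band C ($737M), AzureWave→Band A ($642M); total welfare W = $3160M.
ClearBand receives Band E at value $944M, so the others get W − 944 = $2216M.
Without ClearBand: best allocation of the remaining 3 bidders over all 4 bands is VistaNet→Band C ($978M), OrbitCom→Band E ($730M), AzureWave→Band A ($642M), total $2350M.
VCG payment = (others' best without ClearBand) − (others' welfare with ClearBand) = 2350 − 2216 = $134M.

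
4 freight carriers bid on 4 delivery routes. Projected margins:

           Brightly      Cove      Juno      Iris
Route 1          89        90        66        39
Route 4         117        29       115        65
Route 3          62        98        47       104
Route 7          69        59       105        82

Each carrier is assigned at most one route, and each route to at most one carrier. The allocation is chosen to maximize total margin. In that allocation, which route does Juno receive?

Juno receives Route 7.

Optimal: Brightly→Route 4 ($117k), Cove→Route 1 ($90k), Juno→Route 7 ($105k), Iris→Route 3 ($104k) — total 117+90+105+104 = $416k.
Row-greedy (each carrier in turn takes its best remaining route) gives $359k, worse by 57.
Next-best assignment: Brightly→Route 1, Cove→Route 3, Juno→Route 4, Iris→Route 7 = $384k.
Every other assignment is strictly worse.
Juno's own top route is Route 4 ($115k), but forcing Juno→Route 4 and reassigning the rest optimally gives only $384k — worse by 32.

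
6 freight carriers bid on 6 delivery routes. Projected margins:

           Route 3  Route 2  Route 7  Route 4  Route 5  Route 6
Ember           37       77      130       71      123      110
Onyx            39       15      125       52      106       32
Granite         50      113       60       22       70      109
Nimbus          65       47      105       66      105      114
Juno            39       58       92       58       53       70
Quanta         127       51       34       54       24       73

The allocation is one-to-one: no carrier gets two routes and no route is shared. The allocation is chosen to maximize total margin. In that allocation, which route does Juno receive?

Optimal: Ember→Route 5 ($123k), Onyx→Route 7 ($125k), Granite→Route 2 ($113k), Nimbus→Route 6 ($114k), Juno→Route 4 ($58k), Quanta→Route 3 ($127k) — total 123+125+113+114+58+127 = $660k.
Max-entry greedy (repeatedly take the single best remaining cell) gives $648k, worse by 12.
Swapping Ember↔Granite (Ember→Route 2 $77k, Granite→Route 5 $70k) loses 89.
Juno's own top route is Route 7 ($92k), but forcing Juno→Route 7 and reassigning the rest optimally gives only $623k — worse by 37.

Juno receives Route 4.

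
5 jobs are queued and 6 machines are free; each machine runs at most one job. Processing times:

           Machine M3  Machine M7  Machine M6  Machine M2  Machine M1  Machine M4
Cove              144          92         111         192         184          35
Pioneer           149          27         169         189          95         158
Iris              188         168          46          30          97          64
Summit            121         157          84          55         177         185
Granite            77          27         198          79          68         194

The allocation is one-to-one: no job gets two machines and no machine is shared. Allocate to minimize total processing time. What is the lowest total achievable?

Minimum total: 231 min

Optimal: Cove→Machine M4 (35 min), Pioneer→Machine M7 (27 min), Iris→Machine M6 (46 min), Summit→Machine M2 (55 min), Granite→Machine M1 (68 min) — total 35+27+46+55+68 = 231 min.
Min-entry greedy (repeatedly take the single cheapest remaining cell) gives 244 min, worse by 13.
Next-best assignment: Cove→Machine M4, Pioneer→Machine M7, Iris→Machine M6, Summit→Machine M2, Granite→Machine M3 = 240 min.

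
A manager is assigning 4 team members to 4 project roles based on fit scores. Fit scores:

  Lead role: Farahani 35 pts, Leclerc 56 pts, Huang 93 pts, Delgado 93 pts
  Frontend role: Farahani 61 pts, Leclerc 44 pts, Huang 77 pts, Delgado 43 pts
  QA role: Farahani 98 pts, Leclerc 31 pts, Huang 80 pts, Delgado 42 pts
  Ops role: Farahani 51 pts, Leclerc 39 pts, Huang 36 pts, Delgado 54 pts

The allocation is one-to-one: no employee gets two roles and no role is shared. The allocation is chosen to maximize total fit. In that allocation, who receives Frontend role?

This is a one-to-one assignment (maximum-weight bipartite matching).
Optimal: Farahani→QA role (98 pts), Leclerc→Ops role (39 pts), Huang→Frontend role (77 pts), Delgado→Lead role (93 pts) — total 98+39+77+93 = 307 pts.
Row-greedy (each employee in turn takes its best remaining role) gives 285 pts, worse by 22.
Next-best assignment: Farahani→QA role, Leclerc→Frontend role, Huang→Lead role, Delgado→Ops role = 289 pts.
Huang's own top role is Lead role (93 pts), but forcing Huang→Lead role and reassigning the rest optimally gives only 289 pts — worse by 18.

Huang receives Frontend role.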